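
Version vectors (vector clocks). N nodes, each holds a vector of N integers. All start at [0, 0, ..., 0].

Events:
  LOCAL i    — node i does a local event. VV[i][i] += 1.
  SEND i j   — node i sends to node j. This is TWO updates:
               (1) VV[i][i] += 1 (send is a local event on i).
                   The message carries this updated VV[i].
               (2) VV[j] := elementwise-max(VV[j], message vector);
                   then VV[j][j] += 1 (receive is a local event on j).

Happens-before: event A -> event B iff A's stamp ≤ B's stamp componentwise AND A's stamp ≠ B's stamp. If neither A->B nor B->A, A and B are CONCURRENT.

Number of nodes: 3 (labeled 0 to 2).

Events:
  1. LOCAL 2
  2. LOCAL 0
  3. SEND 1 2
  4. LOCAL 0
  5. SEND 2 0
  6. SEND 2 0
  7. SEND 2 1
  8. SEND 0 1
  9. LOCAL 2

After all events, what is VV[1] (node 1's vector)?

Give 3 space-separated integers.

Answer: 5 3 5

Derivation:
Initial: VV[0]=[0, 0, 0]
Initial: VV[1]=[0, 0, 0]
Initial: VV[2]=[0, 0, 0]
Event 1: LOCAL 2: VV[2][2]++ -> VV[2]=[0, 0, 1]
Event 2: LOCAL 0: VV[0][0]++ -> VV[0]=[1, 0, 0]
Event 3: SEND 1->2: VV[1][1]++ -> VV[1]=[0, 1, 0], msg_vec=[0, 1, 0]; VV[2]=max(VV[2],msg_vec) then VV[2][2]++ -> VV[2]=[0, 1, 2]
Event 4: LOCAL 0: VV[0][0]++ -> VV[0]=[2, 0, 0]
Event 5: SEND 2->0: VV[2][2]++ -> VV[2]=[0, 1, 3], msg_vec=[0, 1, 3]; VV[0]=max(VV[0],msg_vec) then VV[0][0]++ -> VV[0]=[3, 1, 3]
Event 6: SEND 2->0: VV[2][2]++ -> VV[2]=[0, 1, 4], msg_vec=[0, 1, 4]; VV[0]=max(VV[0],msg_vec) then VV[0][0]++ -> VV[0]=[4, 1, 4]
Event 7: SEND 2->1: VV[2][2]++ -> VV[2]=[0, 1, 5], msg_vec=[0, 1, 5]; VV[1]=max(VV[1],msg_vec) then VV[1][1]++ -> VV[1]=[0, 2, 5]
Event 8: SEND 0->1: VV[0][0]++ -> VV[0]=[5, 1, 4], msg_vec=[5, 1, 4]; VV[1]=max(VV[1],msg_vec) then VV[1][1]++ -> VV[1]=[5, 3, 5]
Event 9: LOCAL 2: VV[2][2]++ -> VV[2]=[0, 1, 6]
Final vectors: VV[0]=[5, 1, 4]; VV[1]=[5, 3, 5]; VV[2]=[0, 1, 6]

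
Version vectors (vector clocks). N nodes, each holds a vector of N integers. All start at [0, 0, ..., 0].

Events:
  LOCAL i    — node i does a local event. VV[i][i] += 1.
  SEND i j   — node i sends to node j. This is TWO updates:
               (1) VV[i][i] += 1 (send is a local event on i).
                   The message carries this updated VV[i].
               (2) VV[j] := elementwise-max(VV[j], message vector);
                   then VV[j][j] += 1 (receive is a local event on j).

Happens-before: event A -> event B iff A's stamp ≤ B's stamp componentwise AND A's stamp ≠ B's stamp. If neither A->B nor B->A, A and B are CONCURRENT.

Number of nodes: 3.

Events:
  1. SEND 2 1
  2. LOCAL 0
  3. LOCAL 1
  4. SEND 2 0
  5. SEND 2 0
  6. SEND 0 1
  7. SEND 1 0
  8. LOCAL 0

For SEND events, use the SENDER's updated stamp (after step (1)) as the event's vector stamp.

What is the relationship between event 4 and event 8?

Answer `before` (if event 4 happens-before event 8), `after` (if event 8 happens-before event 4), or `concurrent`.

Initial: VV[0]=[0, 0, 0]
Initial: VV[1]=[0, 0, 0]
Initial: VV[2]=[0, 0, 0]
Event 1: SEND 2->1: VV[2][2]++ -> VV[2]=[0, 0, 1], msg_vec=[0, 0, 1]; VV[1]=max(VV[1],msg_vec) then VV[1][1]++ -> VV[1]=[0, 1, 1]
Event 2: LOCAL 0: VV[0][0]++ -> VV[0]=[1, 0, 0]
Event 3: LOCAL 1: VV[1][1]++ -> VV[1]=[0, 2, 1]
Event 4: SEND 2->0: VV[2][2]++ -> VV[2]=[0, 0, 2], msg_vec=[0, 0, 2]; VV[0]=max(VV[0],msg_vec) then VV[0][0]++ -> VV[0]=[2, 0, 2]
Event 5: SEND 2->0: VV[2][2]++ -> VV[2]=[0, 0, 3], msg_vec=[0, 0, 3]; VV[0]=max(VV[0],msg_vec) then VV[0][0]++ -> VV[0]=[3, 0, 3]
Event 6: SEND 0->1: VV[0][0]++ -> VV[0]=[4, 0, 3], msg_vec=[4, 0, 3]; VV[1]=max(VV[1],msg_vec) then VV[1][1]++ -> VV[1]=[4, 3, 3]
Event 7: SEND 1->0: VV[1][1]++ -> VV[1]=[4, 4, 3], msg_vec=[4, 4, 3]; VV[0]=max(VV[0],msg_vec) then VV[0][0]++ -> VV[0]=[5, 4, 3]
Event 8: LOCAL 0: VV[0][0]++ -> VV[0]=[6, 4, 3]
Event 4 stamp: [0, 0, 2]
Event 8 stamp: [6, 4, 3]
[0, 0, 2] <= [6, 4, 3]? True
[6, 4, 3] <= [0, 0, 2]? False
Relation: before

Answer: before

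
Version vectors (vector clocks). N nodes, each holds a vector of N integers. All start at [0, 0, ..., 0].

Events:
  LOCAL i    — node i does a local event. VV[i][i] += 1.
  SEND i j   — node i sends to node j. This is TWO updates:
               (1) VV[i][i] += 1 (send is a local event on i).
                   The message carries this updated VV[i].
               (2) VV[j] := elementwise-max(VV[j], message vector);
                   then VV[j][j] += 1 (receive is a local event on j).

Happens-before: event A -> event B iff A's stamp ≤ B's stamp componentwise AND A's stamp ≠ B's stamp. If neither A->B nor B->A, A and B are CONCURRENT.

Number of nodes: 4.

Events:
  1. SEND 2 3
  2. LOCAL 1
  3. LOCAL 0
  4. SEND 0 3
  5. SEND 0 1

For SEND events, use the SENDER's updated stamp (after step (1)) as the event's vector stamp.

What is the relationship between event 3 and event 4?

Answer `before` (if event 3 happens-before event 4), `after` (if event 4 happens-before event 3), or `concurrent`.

Answer: before

Derivation:
Initial: VV[0]=[0, 0, 0, 0]
Initial: VV[1]=[0, 0, 0, 0]
Initial: VV[2]=[0, 0, 0, 0]
Initial: VV[3]=[0, 0, 0, 0]
Event 1: SEND 2->3: VV[2][2]++ -> VV[2]=[0, 0, 1, 0], msg_vec=[0, 0, 1, 0]; VV[3]=max(VV[3],msg_vec) then VV[3][3]++ -> VV[3]=[0, 0, 1, 1]
Event 2: LOCAL 1: VV[1][1]++ -> VV[1]=[0, 1, 0, 0]
Event 3: LOCAL 0: VV[0][0]++ -> VV[0]=[1, 0, 0, 0]
Event 4: SEND 0->3: VV[0][0]++ -> VV[0]=[2, 0, 0, 0], msg_vec=[2, 0, 0, 0]; VV[3]=max(VV[3],msg_vec) then VV[3][3]++ -> VV[3]=[2, 0, 1, 2]
Event 5: SEND 0->1: VV[0][0]++ -> VV[0]=[3, 0, 0, 0], msg_vec=[3, 0, 0, 0]; VV[1]=max(VV[1],msg_vec) then VV[1][1]++ -> VV[1]=[3, 2, 0, 0]
Event 3 stamp: [1, 0, 0, 0]
Event 4 stamp: [2, 0, 0, 0]
[1, 0, 0, 0] <= [2, 0, 0, 0]? True
[2, 0, 0, 0] <= [1, 0, 0, 0]? False
Relation: before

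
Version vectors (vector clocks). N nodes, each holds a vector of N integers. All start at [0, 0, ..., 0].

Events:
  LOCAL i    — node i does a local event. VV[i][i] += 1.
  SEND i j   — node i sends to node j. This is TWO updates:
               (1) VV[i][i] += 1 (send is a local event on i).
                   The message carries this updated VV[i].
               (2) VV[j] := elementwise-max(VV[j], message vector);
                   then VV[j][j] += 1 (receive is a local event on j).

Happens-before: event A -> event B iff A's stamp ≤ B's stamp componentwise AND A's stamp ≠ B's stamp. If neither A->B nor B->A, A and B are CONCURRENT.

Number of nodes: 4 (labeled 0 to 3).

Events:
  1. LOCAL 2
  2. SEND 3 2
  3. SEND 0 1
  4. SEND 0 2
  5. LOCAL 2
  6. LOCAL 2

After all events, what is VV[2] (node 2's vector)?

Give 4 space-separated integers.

Answer: 2 0 5 1

Derivation:
Initial: VV[0]=[0, 0, 0, 0]
Initial: VV[1]=[0, 0, 0, 0]
Initial: VV[2]=[0, 0, 0, 0]
Initial: VV[3]=[0, 0, 0, 0]
Event 1: LOCAL 2: VV[2][2]++ -> VV[2]=[0, 0, 1, 0]
Event 2: SEND 3->2: VV[3][3]++ -> VV[3]=[0, 0, 0, 1], msg_vec=[0, 0, 0, 1]; VV[2]=max(VV[2],msg_vec) then VV[2][2]++ -> VV[2]=[0, 0, 2, 1]
Event 3: SEND 0->1: VV[0][0]++ -> VV[0]=[1, 0, 0, 0], msg_vec=[1, 0, 0, 0]; VV[1]=max(VV[1],msg_vec) then VV[1][1]++ -> VV[1]=[1, 1, 0, 0]
Event 4: SEND 0->2: VV[0][0]++ -> VV[0]=[2, 0, 0, 0], msg_vec=[2, 0, 0, 0]; VV[2]=max(VV[2],msg_vec) then VV[2][2]++ -> VV[2]=[2, 0, 3, 1]
Event 5: LOCAL 2: VV[2][2]++ -> VV[2]=[2, 0, 4, 1]
Event 6: LOCAL 2: VV[2][2]++ -> VV[2]=[2, 0, 5, 1]
Final vectors: VV[0]=[2, 0, 0, 0]; VV[1]=[1, 1, 0, 0]; VV[2]=[2, 0, 5, 1]; VV[3]=[0, 0, 0, 1]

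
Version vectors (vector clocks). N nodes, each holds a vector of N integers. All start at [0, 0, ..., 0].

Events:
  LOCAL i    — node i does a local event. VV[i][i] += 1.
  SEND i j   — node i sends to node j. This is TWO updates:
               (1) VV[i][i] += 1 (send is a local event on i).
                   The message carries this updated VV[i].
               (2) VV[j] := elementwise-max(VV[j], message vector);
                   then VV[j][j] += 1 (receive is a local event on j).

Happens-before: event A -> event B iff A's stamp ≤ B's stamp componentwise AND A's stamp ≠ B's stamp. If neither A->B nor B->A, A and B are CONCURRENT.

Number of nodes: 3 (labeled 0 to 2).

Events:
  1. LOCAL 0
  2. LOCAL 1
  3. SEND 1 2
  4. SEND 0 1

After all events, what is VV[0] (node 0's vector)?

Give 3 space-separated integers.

Answer: 2 0 0

Derivation:
Initial: VV[0]=[0, 0, 0]
Initial: VV[1]=[0, 0, 0]
Initial: VV[2]=[0, 0, 0]
Event 1: LOCAL 0: VV[0][0]++ -> VV[0]=[1, 0, 0]
Event 2: LOCAL 1: VV[1][1]++ -> VV[1]=[0, 1, 0]
Event 3: SEND 1->2: VV[1][1]++ -> VV[1]=[0, 2, 0], msg_vec=[0, 2, 0]; VV[2]=max(VV[2],msg_vec) then VV[2][2]++ -> VV[2]=[0, 2, 1]
Event 4: SEND 0->1: VV[0][0]++ -> VV[0]=[2, 0, 0], msg_vec=[2, 0, 0]; VV[1]=max(VV[1],msg_vec) then VV[1][1]++ -> VV[1]=[2, 3, 0]
Final vectors: VV[0]=[2, 0, 0]; VV[1]=[2, 3, 0]; VV[2]=[0, 2, 1]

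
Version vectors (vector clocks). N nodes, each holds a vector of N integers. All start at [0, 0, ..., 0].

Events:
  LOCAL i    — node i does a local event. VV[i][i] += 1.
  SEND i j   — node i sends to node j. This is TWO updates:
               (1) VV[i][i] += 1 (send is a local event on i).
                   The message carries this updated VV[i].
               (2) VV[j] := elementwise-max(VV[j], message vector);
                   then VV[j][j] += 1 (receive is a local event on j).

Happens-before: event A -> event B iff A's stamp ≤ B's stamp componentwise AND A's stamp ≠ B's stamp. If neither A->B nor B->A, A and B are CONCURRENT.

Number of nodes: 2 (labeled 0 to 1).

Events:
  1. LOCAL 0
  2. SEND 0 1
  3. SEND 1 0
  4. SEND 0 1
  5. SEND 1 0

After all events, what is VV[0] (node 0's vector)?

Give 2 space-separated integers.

Initial: VV[0]=[0, 0]
Initial: VV[1]=[0, 0]
Event 1: LOCAL 0: VV[0][0]++ -> VV[0]=[1, 0]
Event 2: SEND 0->1: VV[0][0]++ -> VV[0]=[2, 0], msg_vec=[2, 0]; VV[1]=max(VV[1],msg_vec) then VV[1][1]++ -> VV[1]=[2, 1]
Event 3: SEND 1->0: VV[1][1]++ -> VV[1]=[2, 2], msg_vec=[2, 2]; VV[0]=max(VV[0],msg_vec) then VV[0][0]++ -> VV[0]=[3, 2]
Event 4: SEND 0->1: VV[0][0]++ -> VV[0]=[4, 2], msg_vec=[4, 2]; VV[1]=max(VV[1],msg_vec) then VV[1][1]++ -> VV[1]=[4, 3]
Event 5: SEND 1->0: VV[1][1]++ -> VV[1]=[4, 4], msg_vec=[4, 4]; VV[0]=max(VV[0],msg_vec) then VV[0][0]++ -> VV[0]=[5, 4]
Final vectors: VV[0]=[5, 4]; VV[1]=[4, 4]

Answer: 5 4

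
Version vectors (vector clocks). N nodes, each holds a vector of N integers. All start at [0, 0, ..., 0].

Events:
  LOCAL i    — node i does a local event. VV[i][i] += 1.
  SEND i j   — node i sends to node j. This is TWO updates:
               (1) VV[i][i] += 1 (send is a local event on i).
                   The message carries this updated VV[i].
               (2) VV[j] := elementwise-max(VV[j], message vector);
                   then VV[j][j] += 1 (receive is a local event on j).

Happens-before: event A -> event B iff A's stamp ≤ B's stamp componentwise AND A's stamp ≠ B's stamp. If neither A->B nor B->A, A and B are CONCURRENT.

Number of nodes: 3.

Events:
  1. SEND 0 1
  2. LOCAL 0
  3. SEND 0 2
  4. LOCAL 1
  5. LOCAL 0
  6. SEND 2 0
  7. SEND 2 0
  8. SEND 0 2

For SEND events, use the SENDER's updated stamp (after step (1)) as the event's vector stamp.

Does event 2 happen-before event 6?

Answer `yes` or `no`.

Answer: yes

Derivation:
Initial: VV[0]=[0, 0, 0]
Initial: VV[1]=[0, 0, 0]
Initial: VV[2]=[0, 0, 0]
Event 1: SEND 0->1: VV[0][0]++ -> VV[0]=[1, 0, 0], msg_vec=[1, 0, 0]; VV[1]=max(VV[1],msg_vec) then VV[1][1]++ -> VV[1]=[1, 1, 0]
Event 2: LOCAL 0: VV[0][0]++ -> VV[0]=[2, 0, 0]
Event 3: SEND 0->2: VV[0][0]++ -> VV[0]=[3, 0, 0], msg_vec=[3, 0, 0]; VV[2]=max(VV[2],msg_vec) then VV[2][2]++ -> VV[2]=[3, 0, 1]
Event 4: LOCAL 1: VV[1][1]++ -> VV[1]=[1, 2, 0]
Event 5: LOCAL 0: VV[0][0]++ -> VV[0]=[4, 0, 0]
Event 6: SEND 2->0: VV[2][2]++ -> VV[2]=[3, 0, 2], msg_vec=[3, 0, 2]; VV[0]=max(VV[0],msg_vec) then VV[0][0]++ -> VV[0]=[5, 0, 2]
Event 7: SEND 2->0: VV[2][2]++ -> VV[2]=[3, 0, 3], msg_vec=[3, 0, 3]; VV[0]=max(VV[0],msg_vec) then VV[0][0]++ -> VV[0]=[6, 0, 3]
Event 8: SEND 0->2: VV[0][0]++ -> VV[0]=[7, 0, 3], msg_vec=[7, 0, 3]; VV[2]=max(VV[2],msg_vec) then VV[2][2]++ -> VV[2]=[7, 0, 4]
Event 2 stamp: [2, 0, 0]
Event 6 stamp: [3, 0, 2]
[2, 0, 0] <= [3, 0, 2]? True. Equal? False. Happens-before: True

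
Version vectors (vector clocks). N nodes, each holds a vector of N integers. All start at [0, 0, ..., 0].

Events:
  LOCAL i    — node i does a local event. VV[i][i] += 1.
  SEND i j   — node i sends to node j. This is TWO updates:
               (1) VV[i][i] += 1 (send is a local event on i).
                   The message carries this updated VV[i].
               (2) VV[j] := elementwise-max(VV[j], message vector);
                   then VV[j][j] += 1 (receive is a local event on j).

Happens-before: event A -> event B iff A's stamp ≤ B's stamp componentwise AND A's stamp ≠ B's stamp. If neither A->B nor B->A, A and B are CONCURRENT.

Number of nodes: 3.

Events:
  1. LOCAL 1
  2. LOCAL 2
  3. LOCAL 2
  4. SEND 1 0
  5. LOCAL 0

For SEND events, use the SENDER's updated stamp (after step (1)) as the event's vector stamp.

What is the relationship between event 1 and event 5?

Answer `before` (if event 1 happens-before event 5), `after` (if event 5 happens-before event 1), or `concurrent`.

Initial: VV[0]=[0, 0, 0]
Initial: VV[1]=[0, 0, 0]
Initial: VV[2]=[0, 0, 0]
Event 1: LOCAL 1: VV[1][1]++ -> VV[1]=[0, 1, 0]
Event 2: LOCAL 2: VV[2][2]++ -> VV[2]=[0, 0, 1]
Event 3: LOCAL 2: VV[2][2]++ -> VV[2]=[0, 0, 2]
Event 4: SEND 1->0: VV[1][1]++ -> VV[1]=[0, 2, 0], msg_vec=[0, 2, 0]; VV[0]=max(VV[0],msg_vec) then VV[0][0]++ -> VV[0]=[1, 2, 0]
Event 5: LOCAL 0: VV[0][0]++ -> VV[0]=[2, 2, 0]
Event 1 stamp: [0, 1, 0]
Event 5 stamp: [2, 2, 0]
[0, 1, 0] <= [2, 2, 0]? True
[2, 2, 0] <= [0, 1, 0]? False
Relation: before

Answer: before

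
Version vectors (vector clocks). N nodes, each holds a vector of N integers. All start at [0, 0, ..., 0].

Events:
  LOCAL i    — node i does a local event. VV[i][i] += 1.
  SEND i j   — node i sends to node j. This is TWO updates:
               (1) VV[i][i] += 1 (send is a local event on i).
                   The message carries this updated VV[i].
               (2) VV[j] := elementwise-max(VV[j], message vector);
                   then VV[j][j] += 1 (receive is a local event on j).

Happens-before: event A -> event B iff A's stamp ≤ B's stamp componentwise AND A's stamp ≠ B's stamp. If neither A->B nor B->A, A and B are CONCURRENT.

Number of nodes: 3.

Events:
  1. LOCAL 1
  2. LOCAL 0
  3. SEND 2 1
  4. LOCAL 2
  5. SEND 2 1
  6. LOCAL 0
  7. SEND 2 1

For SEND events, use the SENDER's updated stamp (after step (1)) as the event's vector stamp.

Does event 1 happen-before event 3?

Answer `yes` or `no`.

Answer: no

Derivation:
Initial: VV[0]=[0, 0, 0]
Initial: VV[1]=[0, 0, 0]
Initial: VV[2]=[0, 0, 0]
Event 1: LOCAL 1: VV[1][1]++ -> VV[1]=[0, 1, 0]
Event 2: LOCAL 0: VV[0][0]++ -> VV[0]=[1, 0, 0]
Event 3: SEND 2->1: VV[2][2]++ -> VV[2]=[0, 0, 1], msg_vec=[0, 0, 1]; VV[1]=max(VV[1],msg_vec) then VV[1][1]++ -> VV[1]=[0, 2, 1]
Event 4: LOCAL 2: VV[2][2]++ -> VV[2]=[0, 0, 2]
Event 5: SEND 2->1: VV[2][2]++ -> VV[2]=[0, 0, 3], msg_vec=[0, 0, 3]; VV[1]=max(VV[1],msg_vec) then VV[1][1]++ -> VV[1]=[0, 3, 3]
Event 6: LOCAL 0: VV[0][0]++ -> VV[0]=[2, 0, 0]
Event 7: SEND 2->1: VV[2][2]++ -> VV[2]=[0, 0, 4], msg_vec=[0, 0, 4]; VV[1]=max(VV[1],msg_vec) then VV[1][1]++ -> VV[1]=[0, 4, 4]
Event 1 stamp: [0, 1, 0]
Event 3 stamp: [0, 0, 1]
[0, 1, 0] <= [0, 0, 1]? False. Equal? False. Happens-before: False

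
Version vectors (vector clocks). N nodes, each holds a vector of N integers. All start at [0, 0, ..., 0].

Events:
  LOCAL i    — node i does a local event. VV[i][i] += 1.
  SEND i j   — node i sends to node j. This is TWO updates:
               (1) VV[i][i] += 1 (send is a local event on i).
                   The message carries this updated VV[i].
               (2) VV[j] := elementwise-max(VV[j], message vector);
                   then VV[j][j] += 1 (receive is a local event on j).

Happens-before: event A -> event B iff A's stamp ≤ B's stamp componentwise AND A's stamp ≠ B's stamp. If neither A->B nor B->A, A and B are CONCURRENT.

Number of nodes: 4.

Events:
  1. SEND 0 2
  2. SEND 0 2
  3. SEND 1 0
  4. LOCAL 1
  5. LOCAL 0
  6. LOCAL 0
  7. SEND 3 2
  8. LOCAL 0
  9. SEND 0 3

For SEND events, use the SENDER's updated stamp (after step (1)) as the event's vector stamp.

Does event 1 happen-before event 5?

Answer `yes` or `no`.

Initial: VV[0]=[0, 0, 0, 0]
Initial: VV[1]=[0, 0, 0, 0]
Initial: VV[2]=[0, 0, 0, 0]
Initial: VV[3]=[0, 0, 0, 0]
Event 1: SEND 0->2: VV[0][0]++ -> VV[0]=[1, 0, 0, 0], msg_vec=[1, 0, 0, 0]; VV[2]=max(VV[2],msg_vec) then VV[2][2]++ -> VV[2]=[1, 0, 1, 0]
Event 2: SEND 0->2: VV[0][0]++ -> VV[0]=[2, 0, 0, 0], msg_vec=[2, 0, 0, 0]; VV[2]=max(VV[2],msg_vec) then VV[2][2]++ -> VV[2]=[2, 0, 2, 0]
Event 3: SEND 1->0: VV[1][1]++ -> VV[1]=[0, 1, 0, 0], msg_vec=[0, 1, 0, 0]; VV[0]=max(VV[0],msg_vec) then VV[0][0]++ -> VV[0]=[3, 1, 0, 0]
Event 4: LOCAL 1: VV[1][1]++ -> VV[1]=[0, 2, 0, 0]
Event 5: LOCAL 0: VV[0][0]++ -> VV[0]=[4, 1, 0, 0]
Event 6: LOCAL 0: VV[0][0]++ -> VV[0]=[5, 1, 0, 0]
Event 7: SEND 3->2: VV[3][3]++ -> VV[3]=[0, 0, 0, 1], msg_vec=[0, 0, 0, 1]; VV[2]=max(VV[2],msg_vec) then VV[2][2]++ -> VV[2]=[2, 0, 3, 1]
Event 8: LOCAL 0: VV[0][0]++ -> VV[0]=[6, 1, 0, 0]
Event 9: SEND 0->3: VV[0][0]++ -> VV[0]=[7, 1, 0, 0], msg_vec=[7, 1, 0, 0]; VV[3]=max(VV[3],msg_vec) then VV[3][3]++ -> VV[3]=[7, 1, 0, 2]
Event 1 stamp: [1, 0, 0, 0]
Event 5 stamp: [4, 1, 0, 0]
[1, 0, 0, 0] <= [4, 1, 0, 0]? True. Equal? False. Happens-before: True

Answer: yes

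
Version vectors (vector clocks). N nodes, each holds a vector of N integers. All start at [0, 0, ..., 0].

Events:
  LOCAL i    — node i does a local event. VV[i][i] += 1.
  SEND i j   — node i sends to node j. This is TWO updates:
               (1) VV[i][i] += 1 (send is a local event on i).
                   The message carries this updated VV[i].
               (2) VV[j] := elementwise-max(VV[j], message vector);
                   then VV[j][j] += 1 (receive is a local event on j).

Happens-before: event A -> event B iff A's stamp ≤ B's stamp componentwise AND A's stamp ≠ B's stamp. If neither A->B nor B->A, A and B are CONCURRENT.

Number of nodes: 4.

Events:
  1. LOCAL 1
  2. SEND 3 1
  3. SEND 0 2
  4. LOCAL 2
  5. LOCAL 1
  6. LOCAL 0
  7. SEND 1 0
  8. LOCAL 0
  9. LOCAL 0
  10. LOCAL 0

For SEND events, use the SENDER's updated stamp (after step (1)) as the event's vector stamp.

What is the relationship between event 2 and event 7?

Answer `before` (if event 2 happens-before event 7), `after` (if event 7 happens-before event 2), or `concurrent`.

Initial: VV[0]=[0, 0, 0, 0]
Initial: VV[1]=[0, 0, 0, 0]
Initial: VV[2]=[0, 0, 0, 0]
Initial: VV[3]=[0, 0, 0, 0]
Event 1: LOCAL 1: VV[1][1]++ -> VV[1]=[0, 1, 0, 0]
Event 2: SEND 3->1: VV[3][3]++ -> VV[3]=[0, 0, 0, 1], msg_vec=[0, 0, 0, 1]; VV[1]=max(VV[1],msg_vec) then VV[1][1]++ -> VV[1]=[0, 2, 0, 1]
Event 3: SEND 0->2: VV[0][0]++ -> VV[0]=[1, 0, 0, 0], msg_vec=[1, 0, 0, 0]; VV[2]=max(VV[2],msg_vec) then VV[2][2]++ -> VV[2]=[1, 0, 1, 0]
Event 4: LOCAL 2: VV[2][2]++ -> VV[2]=[1, 0, 2, 0]
Event 5: LOCAL 1: VV[1][1]++ -> VV[1]=[0, 3, 0, 1]
Event 6: LOCAL 0: VV[0][0]++ -> VV[0]=[2, 0, 0, 0]
Event 7: SEND 1->0: VV[1][1]++ -> VV[1]=[0, 4, 0, 1], msg_vec=[0, 4, 0, 1]; VV[0]=max(VV[0],msg_vec) then VV[0][0]++ -> VV[0]=[3, 4, 0, 1]
Event 8: LOCAL 0: VV[0][0]++ -> VV[0]=[4, 4, 0, 1]
Event 9: LOCAL 0: VV[0][0]++ -> VV[0]=[5, 4, 0, 1]
Event 10: LOCAL 0: VV[0][0]++ -> VV[0]=[6, 4, 0, 1]
Event 2 stamp: [0, 0, 0, 1]
Event 7 stamp: [0, 4, 0, 1]
[0, 0, 0, 1] <= [0, 4, 0, 1]? True
[0, 4, 0, 1] <= [0, 0, 0, 1]? False
Relation: before

Answer: before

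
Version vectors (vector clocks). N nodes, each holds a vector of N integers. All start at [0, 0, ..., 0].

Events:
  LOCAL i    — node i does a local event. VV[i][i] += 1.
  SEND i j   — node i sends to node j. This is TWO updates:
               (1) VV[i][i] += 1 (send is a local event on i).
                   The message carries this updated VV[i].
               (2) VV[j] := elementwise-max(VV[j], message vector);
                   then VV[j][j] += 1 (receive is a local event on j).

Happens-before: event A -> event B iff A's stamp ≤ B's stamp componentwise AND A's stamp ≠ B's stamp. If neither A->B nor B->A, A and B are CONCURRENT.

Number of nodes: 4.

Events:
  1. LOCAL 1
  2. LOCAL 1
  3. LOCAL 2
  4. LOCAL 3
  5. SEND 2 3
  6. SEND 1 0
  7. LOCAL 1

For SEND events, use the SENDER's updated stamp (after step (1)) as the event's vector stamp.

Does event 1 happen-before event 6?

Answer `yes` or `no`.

Initial: VV[0]=[0, 0, 0, 0]
Initial: VV[1]=[0, 0, 0, 0]
Initial: VV[2]=[0, 0, 0, 0]
Initial: VV[3]=[0, 0, 0, 0]
Event 1: LOCAL 1: VV[1][1]++ -> VV[1]=[0, 1, 0, 0]
Event 2: LOCAL 1: VV[1][1]++ -> VV[1]=[0, 2, 0, 0]
Event 3: LOCAL 2: VV[2][2]++ -> VV[2]=[0, 0, 1, 0]
Event 4: LOCAL 3: VV[3][3]++ -> VV[3]=[0, 0, 0, 1]
Event 5: SEND 2->3: VV[2][2]++ -> VV[2]=[0, 0, 2, 0], msg_vec=[0, 0, 2, 0]; VV[3]=max(VV[3],msg_vec) then VV[3][3]++ -> VV[3]=[0, 0, 2, 2]
Event 6: SEND 1->0: VV[1][1]++ -> VV[1]=[0, 3, 0, 0], msg_vec=[0, 3, 0, 0]; VV[0]=max(VV[0],msg_vec) then VV[0][0]++ -> VV[0]=[1, 3, 0, 0]
Event 7: LOCAL 1: VV[1][1]++ -> VV[1]=[0, 4, 0, 0]
Event 1 stamp: [0, 1, 0, 0]
Event 6 stamp: [0, 3, 0, 0]
[0, 1, 0, 0] <= [0, 3, 0, 0]? True. Equal? False. Happens-before: True

Answer: yes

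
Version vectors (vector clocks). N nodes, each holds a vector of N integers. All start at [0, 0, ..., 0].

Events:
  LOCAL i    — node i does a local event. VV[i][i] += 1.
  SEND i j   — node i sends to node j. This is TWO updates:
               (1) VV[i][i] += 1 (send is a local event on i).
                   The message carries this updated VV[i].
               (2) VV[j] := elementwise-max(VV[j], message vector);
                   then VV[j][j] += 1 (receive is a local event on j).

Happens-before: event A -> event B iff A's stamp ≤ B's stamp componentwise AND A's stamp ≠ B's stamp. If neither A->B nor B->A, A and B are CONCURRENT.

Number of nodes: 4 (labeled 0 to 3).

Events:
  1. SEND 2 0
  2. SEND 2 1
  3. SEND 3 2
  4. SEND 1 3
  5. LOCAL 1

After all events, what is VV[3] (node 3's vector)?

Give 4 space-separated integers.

Answer: 0 2 2 2

Derivation:
Initial: VV[0]=[0, 0, 0, 0]
Initial: VV[1]=[0, 0, 0, 0]
Initial: VV[2]=[0, 0, 0, 0]
Initial: VV[3]=[0, 0, 0, 0]
Event 1: SEND 2->0: VV[2][2]++ -> VV[2]=[0, 0, 1, 0], msg_vec=[0, 0, 1, 0]; VV[0]=max(VV[0],msg_vec) then VV[0][0]++ -> VV[0]=[1, 0, 1, 0]
Event 2: SEND 2->1: VV[2][2]++ -> VV[2]=[0, 0, 2, 0], msg_vec=[0, 0, 2, 0]; VV[1]=max(VV[1],msg_vec) then VV[1][1]++ -> VV[1]=[0, 1, 2, 0]
Event 3: SEND 3->2: VV[3][3]++ -> VV[3]=[0, 0, 0, 1], msg_vec=[0, 0, 0, 1]; VV[2]=max(VV[2],msg_vec) then VV[2][2]++ -> VV[2]=[0, 0, 3, 1]
Event 4: SEND 1->3: VV[1][1]++ -> VV[1]=[0, 2, 2, 0], msg_vec=[0, 2, 2, 0]; VV[3]=max(VV[3],msg_vec) then VV[3][3]++ -> VV[3]=[0, 2, 2, 2]
Event 5: LOCAL 1: VV[1][1]++ -> VV[1]=[0, 3, 2, 0]
Final vectors: VV[0]=[1, 0, 1, 0]; VV[1]=[0, 3, 2, 0]; VV[2]=[0, 0, 3, 1]; VV[3]=[0, 2, 2, 2]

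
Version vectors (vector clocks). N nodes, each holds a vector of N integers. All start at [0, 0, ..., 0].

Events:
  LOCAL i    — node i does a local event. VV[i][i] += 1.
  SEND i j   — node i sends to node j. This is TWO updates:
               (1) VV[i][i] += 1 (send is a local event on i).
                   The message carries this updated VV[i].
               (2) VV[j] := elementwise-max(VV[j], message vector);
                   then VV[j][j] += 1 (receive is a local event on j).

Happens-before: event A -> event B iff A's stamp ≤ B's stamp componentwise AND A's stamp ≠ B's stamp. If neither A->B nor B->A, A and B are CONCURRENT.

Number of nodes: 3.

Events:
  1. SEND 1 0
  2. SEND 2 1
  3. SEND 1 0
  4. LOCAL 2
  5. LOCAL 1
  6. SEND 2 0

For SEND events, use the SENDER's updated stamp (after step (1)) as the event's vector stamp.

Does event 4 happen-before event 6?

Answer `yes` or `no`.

Initial: VV[0]=[0, 0, 0]
Initial: VV[1]=[0, 0, 0]
Initial: VV[2]=[0, 0, 0]
Event 1: SEND 1->0: VV[1][1]++ -> VV[1]=[0, 1, 0], msg_vec=[0, 1, 0]; VV[0]=max(VV[0],msg_vec) then VV[0][0]++ -> VV[0]=[1, 1, 0]
Event 2: SEND 2->1: VV[2][2]++ -> VV[2]=[0, 0, 1], msg_vec=[0, 0, 1]; VV[1]=max(VV[1],msg_vec) then VV[1][1]++ -> VV[1]=[0, 2, 1]
Event 3: SEND 1->0: VV[1][1]++ -> VV[1]=[0, 3, 1], msg_vec=[0, 3, 1]; VV[0]=max(VV[0],msg_vec) then VV[0][0]++ -> VV[0]=[2, 3, 1]
Event 4: LOCAL 2: VV[2][2]++ -> VV[2]=[0, 0, 2]
Event 5: LOCAL 1: VV[1][1]++ -> VV[1]=[0, 4, 1]
Event 6: SEND 2->0: VV[2][2]++ -> VV[2]=[0, 0, 3], msg_vec=[0, 0, 3]; VV[0]=max(VV[0],msg_vec) then VV[0][0]++ -> VV[0]=[3, 3, 3]
Event 4 stamp: [0, 0, 2]
Event 6 stamp: [0, 0, 3]
[0, 0, 2] <= [0, 0, 3]? True. Equal? False. Happens-before: True

Answer: yes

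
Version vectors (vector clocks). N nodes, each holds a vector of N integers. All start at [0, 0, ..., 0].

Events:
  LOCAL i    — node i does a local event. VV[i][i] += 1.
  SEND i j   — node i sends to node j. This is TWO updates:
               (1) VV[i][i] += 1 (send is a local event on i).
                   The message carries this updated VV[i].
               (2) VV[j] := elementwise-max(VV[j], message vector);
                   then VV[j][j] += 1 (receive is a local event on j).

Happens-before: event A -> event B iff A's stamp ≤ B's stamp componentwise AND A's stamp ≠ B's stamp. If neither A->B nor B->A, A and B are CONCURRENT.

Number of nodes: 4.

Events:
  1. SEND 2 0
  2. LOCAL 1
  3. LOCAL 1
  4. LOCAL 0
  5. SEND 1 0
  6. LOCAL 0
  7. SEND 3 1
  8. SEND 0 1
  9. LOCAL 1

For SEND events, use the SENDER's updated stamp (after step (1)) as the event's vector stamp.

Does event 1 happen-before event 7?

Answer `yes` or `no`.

Answer: no

Derivation:
Initial: VV[0]=[0, 0, 0, 0]
Initial: VV[1]=[0, 0, 0, 0]
Initial: VV[2]=[0, 0, 0, 0]
Initial: VV[3]=[0, 0, 0, 0]
Event 1: SEND 2->0: VV[2][2]++ -> VV[2]=[0, 0, 1, 0], msg_vec=[0, 0, 1, 0]; VV[0]=max(VV[0],msg_vec) then VV[0][0]++ -> VV[0]=[1, 0, 1, 0]
Event 2: LOCAL 1: VV[1][1]++ -> VV[1]=[0, 1, 0, 0]
Event 3: LOCAL 1: VV[1][1]++ -> VV[1]=[0, 2, 0, 0]
Event 4: LOCAL 0: VV[0][0]++ -> VV[0]=[2, 0, 1, 0]
Event 5: SEND 1->0: VV[1][1]++ -> VV[1]=[0, 3, 0, 0], msg_vec=[0, 3, 0, 0]; VV[0]=max(VV[0],msg_vec) then VV[0][0]++ -> VV[0]=[3, 3, 1, 0]
Event 6: LOCAL 0: VV[0][0]++ -> VV[0]=[4, 3, 1, 0]
Event 7: SEND 3->1: VV[3][3]++ -> VV[3]=[0, 0, 0, 1], msg_vec=[0, 0, 0, 1]; VV[1]=max(VV[1],msg_vec) then VV[1][1]++ -> VV[1]=[0, 4, 0, 1]
Event 8: SEND 0->1: VV[0][0]++ -> VV[0]=[5, 3, 1, 0], msg_vec=[5, 3, 1, 0]; VV[1]=max(VV[1],msg_vec) then VV[1][1]++ -> VV[1]=[5, 5, 1, 1]
Event 9: LOCAL 1: VV[1][1]++ -> VV[1]=[5, 6, 1, 1]
Event 1 stamp: [0, 0, 1, 0]
Event 7 stamp: [0, 0, 0, 1]
[0, 0, 1, 0] <= [0, 0, 0, 1]? False. Equal? False. Happens-before: False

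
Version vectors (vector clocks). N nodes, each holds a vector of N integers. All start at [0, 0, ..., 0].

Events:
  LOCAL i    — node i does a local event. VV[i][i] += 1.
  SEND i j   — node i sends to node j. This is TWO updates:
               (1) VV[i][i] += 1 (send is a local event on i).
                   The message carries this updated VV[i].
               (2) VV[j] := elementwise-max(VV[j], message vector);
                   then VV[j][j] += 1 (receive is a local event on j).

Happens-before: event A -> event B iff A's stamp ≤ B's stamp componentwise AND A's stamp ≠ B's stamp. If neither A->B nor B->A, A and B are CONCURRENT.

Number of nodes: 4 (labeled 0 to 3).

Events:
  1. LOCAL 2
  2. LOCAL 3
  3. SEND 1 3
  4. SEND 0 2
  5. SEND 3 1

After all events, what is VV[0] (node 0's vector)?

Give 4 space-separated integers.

Initial: VV[0]=[0, 0, 0, 0]
Initial: VV[1]=[0, 0, 0, 0]
Initial: VV[2]=[0, 0, 0, 0]
Initial: VV[3]=[0, 0, 0, 0]
Event 1: LOCAL 2: VV[2][2]++ -> VV[2]=[0, 0, 1, 0]
Event 2: LOCAL 3: VV[3][3]++ -> VV[3]=[0, 0, 0, 1]
Event 3: SEND 1->3: VV[1][1]++ -> VV[1]=[0, 1, 0, 0], msg_vec=[0, 1, 0, 0]; VV[3]=max(VV[3],msg_vec) then VV[3][3]++ -> VV[3]=[0, 1, 0, 2]
Event 4: SEND 0->2: VV[0][0]++ -> VV[0]=[1, 0, 0, 0], msg_vec=[1, 0, 0, 0]; VV[2]=max(VV[2],msg_vec) then VV[2][2]++ -> VV[2]=[1, 0, 2, 0]
Event 5: SEND 3->1: VV[3][3]++ -> VV[3]=[0, 1, 0, 3], msg_vec=[0, 1, 0, 3]; VV[1]=max(VV[1],msg_vec) then VV[1][1]++ -> VV[1]=[0, 2, 0, 3]
Final vectors: VV[0]=[1, 0, 0, 0]; VV[1]=[0, 2, 0, 3]; VV[2]=[1, 0, 2, 0]; VV[3]=[0, 1, 0, 3]

Answer: 1 0 0 0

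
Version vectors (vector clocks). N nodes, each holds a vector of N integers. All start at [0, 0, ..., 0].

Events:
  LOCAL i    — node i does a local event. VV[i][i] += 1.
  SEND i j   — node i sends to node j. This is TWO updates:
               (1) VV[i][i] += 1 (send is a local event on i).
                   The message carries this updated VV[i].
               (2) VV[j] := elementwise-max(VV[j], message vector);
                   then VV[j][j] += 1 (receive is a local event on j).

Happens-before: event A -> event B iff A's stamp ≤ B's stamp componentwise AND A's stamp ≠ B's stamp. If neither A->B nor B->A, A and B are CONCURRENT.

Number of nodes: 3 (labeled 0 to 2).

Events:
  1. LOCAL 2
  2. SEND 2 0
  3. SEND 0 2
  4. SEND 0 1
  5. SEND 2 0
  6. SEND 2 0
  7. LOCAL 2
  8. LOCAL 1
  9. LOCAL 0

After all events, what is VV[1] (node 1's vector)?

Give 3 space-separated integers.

Answer: 3 2 2

Derivation:
Initial: VV[0]=[0, 0, 0]
Initial: VV[1]=[0, 0, 0]
Initial: VV[2]=[0, 0, 0]
Event 1: LOCAL 2: VV[2][2]++ -> VV[2]=[0, 0, 1]
Event 2: SEND 2->0: VV[2][2]++ -> VV[2]=[0, 0, 2], msg_vec=[0, 0, 2]; VV[0]=max(VV[0],msg_vec) then VV[0][0]++ -> VV[0]=[1, 0, 2]
Event 3: SEND 0->2: VV[0][0]++ -> VV[0]=[2, 0, 2], msg_vec=[2, 0, 2]; VV[2]=max(VV[2],msg_vec) then VV[2][2]++ -> VV[2]=[2, 0, 3]
Event 4: SEND 0->1: VV[0][0]++ -> VV[0]=[3, 0, 2], msg_vec=[3, 0, 2]; VV[1]=max(VV[1],msg_vec) then VV[1][1]++ -> VV[1]=[3, 1, 2]
Event 5: SEND 2->0: VV[2][2]++ -> VV[2]=[2, 0, 4], msg_vec=[2, 0, 4]; VV[0]=max(VV[0],msg_vec) then VV[0][0]++ -> VV[0]=[4, 0, 4]
Event 6: SEND 2->0: VV[2][2]++ -> VV[2]=[2, 0, 5], msg_vec=[2, 0, 5]; VV[0]=max(VV[0],msg_vec) then VV[0][0]++ -> VV[0]=[5, 0, 5]
Event 7: LOCAL 2: VV[2][2]++ -> VV[2]=[2, 0, 6]
Event 8: LOCAL 1: VV[1][1]++ -> VV[1]=[3, 2, 2]
Event 9: LOCAL 0: VV[0][0]++ -> VV[0]=[6, 0, 5]
Final vectors: VV[0]=[6, 0, 5]; VV[1]=[3, 2, 2]; VV[2]=[2, 0, 6]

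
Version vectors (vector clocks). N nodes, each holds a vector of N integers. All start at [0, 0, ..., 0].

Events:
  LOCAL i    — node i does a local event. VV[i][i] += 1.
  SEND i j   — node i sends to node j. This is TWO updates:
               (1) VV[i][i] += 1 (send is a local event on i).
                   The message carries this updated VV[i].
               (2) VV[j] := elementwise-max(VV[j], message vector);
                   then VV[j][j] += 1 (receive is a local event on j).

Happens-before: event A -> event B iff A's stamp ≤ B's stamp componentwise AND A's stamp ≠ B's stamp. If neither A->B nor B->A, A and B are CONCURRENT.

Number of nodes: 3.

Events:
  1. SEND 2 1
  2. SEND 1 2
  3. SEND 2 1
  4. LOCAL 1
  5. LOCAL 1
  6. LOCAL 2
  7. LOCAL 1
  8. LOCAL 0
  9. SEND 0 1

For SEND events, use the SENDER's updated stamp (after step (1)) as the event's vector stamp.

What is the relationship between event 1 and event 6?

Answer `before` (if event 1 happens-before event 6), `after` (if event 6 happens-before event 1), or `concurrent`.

Initial: VV[0]=[0, 0, 0]
Initial: VV[1]=[0, 0, 0]
Initial: VV[2]=[0, 0, 0]
Event 1: SEND 2->1: VV[2][2]++ -> VV[2]=[0, 0, 1], msg_vec=[0, 0, 1]; VV[1]=max(VV[1],msg_vec) then VV[1][1]++ -> VV[1]=[0, 1, 1]
Event 2: SEND 1->2: VV[1][1]++ -> VV[1]=[0, 2, 1], msg_vec=[0, 2, 1]; VV[2]=max(VV[2],msg_vec) then VV[2][2]++ -> VV[2]=[0, 2, 2]
Event 3: SEND 2->1: VV[2][2]++ -> VV[2]=[0, 2, 3], msg_vec=[0, 2, 3]; VV[1]=max(VV[1],msg_vec) then VV[1][1]++ -> VV[1]=[0, 3, 3]
Event 4: LOCAL 1: VV[1][1]++ -> VV[1]=[0, 4, 3]
Event 5: LOCAL 1: VV[1][1]++ -> VV[1]=[0, 5, 3]
Event 6: LOCAL 2: VV[2][2]++ -> VV[2]=[0, 2, 4]
Event 7: LOCAL 1: VV[1][1]++ -> VV[1]=[0, 6, 3]
Event 8: LOCAL 0: VV[0][0]++ -> VV[0]=[1, 0, 0]
Event 9: SEND 0->1: VV[0][0]++ -> VV[0]=[2, 0, 0], msg_vec=[2, 0, 0]; VV[1]=max(VV[1],msg_vec) then VV[1][1]++ -> VV[1]=[2, 7, 3]
Event 1 stamp: [0, 0, 1]
Event 6 stamp: [0, 2, 4]
[0, 0, 1] <= [0, 2, 4]? True
[0, 2, 4] <= [0, 0, 1]? False
Relation: before

Answer: before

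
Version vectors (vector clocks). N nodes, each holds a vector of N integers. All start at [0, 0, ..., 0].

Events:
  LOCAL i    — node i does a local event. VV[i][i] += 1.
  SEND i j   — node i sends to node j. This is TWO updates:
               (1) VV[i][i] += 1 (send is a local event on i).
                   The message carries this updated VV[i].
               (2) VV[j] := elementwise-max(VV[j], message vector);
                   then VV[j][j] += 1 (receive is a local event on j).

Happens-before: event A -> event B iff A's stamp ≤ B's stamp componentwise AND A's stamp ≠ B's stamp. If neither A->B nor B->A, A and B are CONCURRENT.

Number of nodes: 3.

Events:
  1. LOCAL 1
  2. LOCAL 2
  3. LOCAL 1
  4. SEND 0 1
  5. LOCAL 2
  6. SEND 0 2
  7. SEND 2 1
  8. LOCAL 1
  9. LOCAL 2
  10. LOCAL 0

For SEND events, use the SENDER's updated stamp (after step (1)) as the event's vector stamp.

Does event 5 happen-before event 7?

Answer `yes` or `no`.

Initial: VV[0]=[0, 0, 0]
Initial: VV[1]=[0, 0, 0]
Initial: VV[2]=[0, 0, 0]
Event 1: LOCAL 1: VV[1][1]++ -> VV[1]=[0, 1, 0]
Event 2: LOCAL 2: VV[2][2]++ -> VV[2]=[0, 0, 1]
Event 3: LOCAL 1: VV[1][1]++ -> VV[1]=[0, 2, 0]
Event 4: SEND 0->1: VV[0][0]++ -> VV[0]=[1, 0, 0], msg_vec=[1, 0, 0]; VV[1]=max(VV[1],msg_vec) then VV[1][1]++ -> VV[1]=[1, 3, 0]
Event 5: LOCAL 2: VV[2][2]++ -> VV[2]=[0, 0, 2]
Event 6: SEND 0->2: VV[0][0]++ -> VV[0]=[2, 0, 0], msg_vec=[2, 0, 0]; VV[2]=max(VV[2],msg_vec) then VV[2][2]++ -> VV[2]=[2, 0, 3]
Event 7: SEND 2->1: VV[2][2]++ -> VV[2]=[2, 0, 4], msg_vec=[2, 0, 4]; VV[1]=max(VV[1],msg_vec) then VV[1][1]++ -> VV[1]=[2, 4, 4]
Event 8: LOCAL 1: VV[1][1]++ -> VV[1]=[2, 5, 4]
Event 9: LOCAL 2: VV[2][2]++ -> VV[2]=[2, 0, 5]
Event 10: LOCAL 0: VV[0][0]++ -> VV[0]=[3, 0, 0]
Event 5 stamp: [0, 0, 2]
Event 7 stamp: [2, 0, 4]
[0, 0, 2] <= [2, 0, 4]? True. Equal? False. Happens-before: True

Answer: yes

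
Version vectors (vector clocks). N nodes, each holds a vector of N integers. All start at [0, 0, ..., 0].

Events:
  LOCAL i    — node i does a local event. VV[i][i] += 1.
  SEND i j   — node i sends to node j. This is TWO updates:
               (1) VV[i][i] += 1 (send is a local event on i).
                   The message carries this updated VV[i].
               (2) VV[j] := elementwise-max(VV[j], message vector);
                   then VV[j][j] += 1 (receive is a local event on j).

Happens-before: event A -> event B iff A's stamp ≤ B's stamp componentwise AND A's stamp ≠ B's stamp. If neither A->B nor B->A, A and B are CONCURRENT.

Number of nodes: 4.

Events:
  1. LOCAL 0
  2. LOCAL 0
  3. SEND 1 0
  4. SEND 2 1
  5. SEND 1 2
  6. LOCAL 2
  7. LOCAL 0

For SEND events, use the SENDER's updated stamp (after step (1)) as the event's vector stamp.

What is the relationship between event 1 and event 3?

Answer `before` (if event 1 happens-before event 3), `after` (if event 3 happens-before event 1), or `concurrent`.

Initial: VV[0]=[0, 0, 0, 0]
Initial: VV[1]=[0, 0, 0, 0]
Initial: VV[2]=[0, 0, 0, 0]
Initial: VV[3]=[0, 0, 0, 0]
Event 1: LOCAL 0: VV[0][0]++ -> VV[0]=[1, 0, 0, 0]
Event 2: LOCAL 0: VV[0][0]++ -> VV[0]=[2, 0, 0, 0]
Event 3: SEND 1->0: VV[1][1]++ -> VV[1]=[0, 1, 0, 0], msg_vec=[0, 1, 0, 0]; VV[0]=max(VV[0],msg_vec) then VV[0][0]++ -> VV[0]=[3, 1, 0, 0]
Event 4: SEND 2->1: VV[2][2]++ -> VV[2]=[0, 0, 1, 0], msg_vec=[0, 0, 1, 0]; VV[1]=max(VV[1],msg_vec) then VV[1][1]++ -> VV[1]=[0, 2, 1, 0]
Event 5: SEND 1->2: VV[1][1]++ -> VV[1]=[0, 3, 1, 0], msg_vec=[0, 3, 1, 0]; VV[2]=max(VV[2],msg_vec) then VV[2][2]++ -> VV[2]=[0, 3, 2, 0]
Event 6: LOCAL 2: VV[2][2]++ -> VV[2]=[0, 3, 3, 0]
Event 7: LOCAL 0: VV[0][0]++ -> VV[0]=[4, 1, 0, 0]
Event 1 stamp: [1, 0, 0, 0]
Event 3 stamp: [0, 1, 0, 0]
[1, 0, 0, 0] <= [0, 1, 0, 0]? False
[0, 1, 0, 0] <= [1, 0, 0, 0]? False
Relation: concurrent

Answer: concurrent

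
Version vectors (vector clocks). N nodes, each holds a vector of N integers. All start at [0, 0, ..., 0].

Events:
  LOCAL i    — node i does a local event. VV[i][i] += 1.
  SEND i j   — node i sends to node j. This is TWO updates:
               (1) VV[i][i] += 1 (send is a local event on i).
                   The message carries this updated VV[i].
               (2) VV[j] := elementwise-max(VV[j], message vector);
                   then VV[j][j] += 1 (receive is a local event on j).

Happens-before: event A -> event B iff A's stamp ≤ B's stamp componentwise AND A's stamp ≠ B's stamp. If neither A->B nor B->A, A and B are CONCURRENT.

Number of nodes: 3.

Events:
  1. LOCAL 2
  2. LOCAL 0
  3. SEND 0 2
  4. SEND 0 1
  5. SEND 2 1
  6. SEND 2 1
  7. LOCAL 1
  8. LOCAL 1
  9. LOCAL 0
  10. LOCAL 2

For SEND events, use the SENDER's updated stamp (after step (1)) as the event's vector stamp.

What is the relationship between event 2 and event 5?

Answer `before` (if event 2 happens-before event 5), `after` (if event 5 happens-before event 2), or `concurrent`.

Answer: before

Derivation:
Initial: VV[0]=[0, 0, 0]
Initial: VV[1]=[0, 0, 0]
Initial: VV[2]=[0, 0, 0]
Event 1: LOCAL 2: VV[2][2]++ -> VV[2]=[0, 0, 1]
Event 2: LOCAL 0: VV[0][0]++ -> VV[0]=[1, 0, 0]
Event 3: SEND 0->2: VV[0][0]++ -> VV[0]=[2, 0, 0], msg_vec=[2, 0, 0]; VV[2]=max(VV[2],msg_vec) then VV[2][2]++ -> VV[2]=[2, 0, 2]
Event 4: SEND 0->1: VV[0][0]++ -> VV[0]=[3, 0, 0], msg_vec=[3, 0, 0]; VV[1]=max(VV[1],msg_vec) then VV[1][1]++ -> VV[1]=[3, 1, 0]
Event 5: SEND 2->1: VV[2][2]++ -> VV[2]=[2, 0, 3], msg_vec=[2, 0, 3]; VV[1]=max(VV[1],msg_vec) then VV[1][1]++ -> VV[1]=[3, 2, 3]
Event 6: SEND 2->1: VV[2][2]++ -> VV[2]=[2, 0, 4], msg_vec=[2, 0, 4]; VV[1]=max(VV[1],msg_vec) then VV[1][1]++ -> VV[1]=[3, 3, 4]
Event 7: LOCAL 1: VV[1][1]++ -> VV[1]=[3, 4, 4]
Event 8: LOCAL 1: VV[1][1]++ -> VV[1]=[3, 5, 4]
Event 9: LOCAL 0: VV[0][0]++ -> VV[0]=[4, 0, 0]
Event 10: LOCAL 2: VV[2][2]++ -> VV[2]=[2, 0, 5]
Event 2 stamp: [1, 0, 0]
Event 5 stamp: [2, 0, 3]
[1, 0, 0] <= [2, 0, 3]? True
[2, 0, 3] <= [1, 0, 0]? False
Relation: before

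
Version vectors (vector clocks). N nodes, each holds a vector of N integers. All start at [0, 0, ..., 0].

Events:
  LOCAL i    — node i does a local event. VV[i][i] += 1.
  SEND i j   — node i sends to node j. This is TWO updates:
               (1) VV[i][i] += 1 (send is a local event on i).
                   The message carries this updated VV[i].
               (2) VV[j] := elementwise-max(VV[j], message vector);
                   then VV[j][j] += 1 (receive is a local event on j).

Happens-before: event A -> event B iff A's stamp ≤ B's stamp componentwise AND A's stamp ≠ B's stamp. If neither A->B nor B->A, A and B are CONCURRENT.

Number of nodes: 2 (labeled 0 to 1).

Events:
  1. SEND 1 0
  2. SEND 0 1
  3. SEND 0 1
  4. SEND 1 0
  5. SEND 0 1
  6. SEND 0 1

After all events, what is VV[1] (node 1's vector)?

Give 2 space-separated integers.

Initial: VV[0]=[0, 0]
Initial: VV[1]=[0, 0]
Event 1: SEND 1->0: VV[1][1]++ -> VV[1]=[0, 1], msg_vec=[0, 1]; VV[0]=max(VV[0],msg_vec) then VV[0][0]++ -> VV[0]=[1, 1]
Event 2: SEND 0->1: VV[0][0]++ -> VV[0]=[2, 1], msg_vec=[2, 1]; VV[1]=max(VV[1],msg_vec) then VV[1][1]++ -> VV[1]=[2, 2]
Event 3: SEND 0->1: VV[0][0]++ -> VV[0]=[3, 1], msg_vec=[3, 1]; VV[1]=max(VV[1],msg_vec) then VV[1][1]++ -> VV[1]=[3, 3]
Event 4: SEND 1->0: VV[1][1]++ -> VV[1]=[3, 4], msg_vec=[3, 4]; VV[0]=max(VV[0],msg_vec) then VV[0][0]++ -> VV[0]=[4, 4]
Event 5: SEND 0->1: VV[0][0]++ -> VV[0]=[5, 4], msg_vec=[5, 4]; VV[1]=max(VV[1],msg_vec) then VV[1][1]++ -> VV[1]=[5, 5]
Event 6: SEND 0->1: VV[0][0]++ -> VV[0]=[6, 4], msg_vec=[6, 4]; VV[1]=max(VV[1],msg_vec) then VV[1][1]++ -> VV[1]=[6, 6]
Final vectors: VV[0]=[6, 4]; VV[1]=[6, 6]

Answer: 6 6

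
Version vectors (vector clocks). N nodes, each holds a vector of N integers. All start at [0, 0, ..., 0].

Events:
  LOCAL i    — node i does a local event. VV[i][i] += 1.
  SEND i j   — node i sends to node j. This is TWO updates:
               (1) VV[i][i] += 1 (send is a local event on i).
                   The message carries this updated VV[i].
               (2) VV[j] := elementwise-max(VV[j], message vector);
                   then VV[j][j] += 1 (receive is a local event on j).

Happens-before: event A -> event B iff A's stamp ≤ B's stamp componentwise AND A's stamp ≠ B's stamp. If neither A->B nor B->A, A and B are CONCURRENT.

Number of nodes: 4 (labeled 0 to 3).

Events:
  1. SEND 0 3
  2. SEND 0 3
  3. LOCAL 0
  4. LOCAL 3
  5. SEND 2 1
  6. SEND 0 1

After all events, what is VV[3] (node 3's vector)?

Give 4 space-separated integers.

Answer: 2 0 0 3

Derivation:
Initial: VV[0]=[0, 0, 0, 0]
Initial: VV[1]=[0, 0, 0, 0]
Initial: VV[2]=[0, 0, 0, 0]
Initial: VV[3]=[0, 0, 0, 0]
Event 1: SEND 0->3: VV[0][0]++ -> VV[0]=[1, 0, 0, 0], msg_vec=[1, 0, 0, 0]; VV[3]=max(VV[3],msg_vec) then VV[3][3]++ -> VV[3]=[1, 0, 0, 1]
Event 2: SEND 0->3: VV[0][0]++ -> VV[0]=[2, 0, 0, 0], msg_vec=[2, 0, 0, 0]; VV[3]=max(VV[3],msg_vec) then VV[3][3]++ -> VV[3]=[2, 0, 0, 2]
Event 3: LOCAL 0: VV[0][0]++ -> VV[0]=[3, 0, 0, 0]
Event 4: LOCAL 3: VV[3][3]++ -> VV[3]=[2, 0, 0, 3]
Event 5: SEND 2->1: VV[2][2]++ -> VV[2]=[0, 0, 1, 0], msg_vec=[0, 0, 1, 0]; VV[1]=max(VV[1],msg_vec) then VV[1][1]++ -> VV[1]=[0, 1, 1, 0]
Event 6: SEND 0->1: VV[0][0]++ -> VV[0]=[4, 0, 0, 0], msg_vec=[4, 0, 0, 0]; VV[1]=max(VV[1],msg_vec) then VV[1][1]++ -> VV[1]=[4, 2, 1, 0]
Final vectors: VV[0]=[4, 0, 0, 0]; VV[1]=[4, 2, 1, 0]; VV[2]=[0, 0, 1, 0]; VV[3]=[2, 0, 0, 3]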